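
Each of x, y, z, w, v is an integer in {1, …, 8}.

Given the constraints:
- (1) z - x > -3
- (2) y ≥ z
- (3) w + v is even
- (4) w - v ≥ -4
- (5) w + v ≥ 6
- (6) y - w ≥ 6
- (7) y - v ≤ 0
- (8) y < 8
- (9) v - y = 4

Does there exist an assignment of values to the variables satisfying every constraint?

Constraints 4, 6, and 7 give y − w ≥ 6, w − v ≥ -4, v − y ≥ 0.
Adding all 3 inequalities: the left sides telescope to 0, and the right sides sum to 6 + (-4) + 0 = 2. So 0 ≥ 2, which is false.

Unsatisfiable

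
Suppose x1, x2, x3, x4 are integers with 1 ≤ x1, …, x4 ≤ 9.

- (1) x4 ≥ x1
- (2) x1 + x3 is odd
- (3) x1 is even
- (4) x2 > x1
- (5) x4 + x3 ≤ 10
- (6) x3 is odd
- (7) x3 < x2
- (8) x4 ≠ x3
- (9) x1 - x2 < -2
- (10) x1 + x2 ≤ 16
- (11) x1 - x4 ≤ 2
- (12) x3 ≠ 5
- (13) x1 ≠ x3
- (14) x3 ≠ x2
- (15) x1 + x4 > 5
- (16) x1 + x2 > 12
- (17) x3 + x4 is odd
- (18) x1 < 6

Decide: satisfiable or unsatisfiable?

The assignment x1 = 4, x2 = 9, x3 = 3, x4 = 4 works:
  constraint 5 holds since x4 + x3 = 7.
  constraint 9 holds since x1 - x2 = -5.
  constraint 10 holds since x1 + x2 = 13.
The rest check out directly.

Satisfiable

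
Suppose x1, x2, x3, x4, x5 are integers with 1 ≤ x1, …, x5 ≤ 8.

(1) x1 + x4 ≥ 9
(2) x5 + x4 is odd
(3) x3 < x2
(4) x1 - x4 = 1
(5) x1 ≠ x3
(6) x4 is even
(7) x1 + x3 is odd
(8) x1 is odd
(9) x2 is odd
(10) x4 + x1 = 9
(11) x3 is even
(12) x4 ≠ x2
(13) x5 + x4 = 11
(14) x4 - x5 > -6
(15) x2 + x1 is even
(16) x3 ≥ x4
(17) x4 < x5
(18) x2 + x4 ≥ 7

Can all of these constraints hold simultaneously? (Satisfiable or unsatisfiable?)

Take x1 = 5, x2 = 5, x3 = 4, x4 = 4, x5 = 7. Then constraint 1: x1 + x4 = 9; constraint 4: x1 - x4 = 1, and every other listed constraint is also met.

Satisfiable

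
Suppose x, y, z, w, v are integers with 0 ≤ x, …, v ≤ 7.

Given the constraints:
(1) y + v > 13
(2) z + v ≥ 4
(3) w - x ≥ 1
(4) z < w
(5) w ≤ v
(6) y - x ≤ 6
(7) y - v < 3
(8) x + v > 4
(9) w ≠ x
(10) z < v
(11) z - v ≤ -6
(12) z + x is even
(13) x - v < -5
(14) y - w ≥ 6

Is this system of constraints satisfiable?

Constraints 3, 6, and 14 give y − w ≥ 6, w − x ≥ 1, x − y ≥ -6.
Adding all 3 inequalities: the left sides telescope to 0, and the right sides sum to 6 + 1 + (-6) = 1. So 0 ≥ 1, which is false.

Unsatisfiable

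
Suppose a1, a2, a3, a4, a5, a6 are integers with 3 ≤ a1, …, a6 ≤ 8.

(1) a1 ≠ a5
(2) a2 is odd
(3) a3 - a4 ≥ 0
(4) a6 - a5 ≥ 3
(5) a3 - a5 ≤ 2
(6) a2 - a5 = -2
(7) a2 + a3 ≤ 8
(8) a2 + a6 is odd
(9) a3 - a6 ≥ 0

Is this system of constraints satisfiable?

Constraints 4, 5, and 9 give a3 − a6 ≥ 0, a6 − a5 ≥ 3, a5 − a3 ≥ -2.
Adding all 3 inequalities: the left sides telescope to 0, and the right sides sum to 0 + 3 + (-2) = 1. So 0 ≥ 1, which is false.

Unsatisfiable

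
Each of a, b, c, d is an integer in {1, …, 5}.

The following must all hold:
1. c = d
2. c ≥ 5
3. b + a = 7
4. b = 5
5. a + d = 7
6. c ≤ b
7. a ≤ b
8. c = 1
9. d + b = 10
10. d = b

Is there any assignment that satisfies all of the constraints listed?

Constraint 8 fixes c = 1 and constraint 4 fixes b = 5. Constraints 1 and 10 give c = d = b, so c = b. But 1 ≠ 5 — contradiction.

Unsatisfiable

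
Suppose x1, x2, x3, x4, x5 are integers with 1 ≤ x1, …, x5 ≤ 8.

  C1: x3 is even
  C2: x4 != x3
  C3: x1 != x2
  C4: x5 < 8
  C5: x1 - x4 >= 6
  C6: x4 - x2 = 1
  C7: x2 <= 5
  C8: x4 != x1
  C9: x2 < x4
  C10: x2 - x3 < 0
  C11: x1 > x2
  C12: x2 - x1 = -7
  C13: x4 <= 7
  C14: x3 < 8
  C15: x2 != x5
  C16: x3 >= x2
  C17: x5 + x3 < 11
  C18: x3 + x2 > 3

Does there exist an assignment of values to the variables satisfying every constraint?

Satisfiable

Try x1 = 8, x2 = 1, x3 = 4, x4 = 2, x5 = 5.
Check constraint 5: x1 - x4 = 6; constraint 6: x4 - x2 = 1; constraint 10: x2 - x3 = -3. The remaining constraints are straightforward to verify.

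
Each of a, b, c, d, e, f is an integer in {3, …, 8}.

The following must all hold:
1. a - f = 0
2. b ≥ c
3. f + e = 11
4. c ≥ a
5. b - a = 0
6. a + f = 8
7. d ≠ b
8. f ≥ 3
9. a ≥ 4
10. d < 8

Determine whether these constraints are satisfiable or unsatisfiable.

One satisfying assignment is a = 4, b = 4, c = 4, d = 6, e = 7, f = 4.
For the less obvious constraints — constraint 1: a - f = 0; constraint 3: f + e = 11 — and the others hold by inspection.

Satisfiable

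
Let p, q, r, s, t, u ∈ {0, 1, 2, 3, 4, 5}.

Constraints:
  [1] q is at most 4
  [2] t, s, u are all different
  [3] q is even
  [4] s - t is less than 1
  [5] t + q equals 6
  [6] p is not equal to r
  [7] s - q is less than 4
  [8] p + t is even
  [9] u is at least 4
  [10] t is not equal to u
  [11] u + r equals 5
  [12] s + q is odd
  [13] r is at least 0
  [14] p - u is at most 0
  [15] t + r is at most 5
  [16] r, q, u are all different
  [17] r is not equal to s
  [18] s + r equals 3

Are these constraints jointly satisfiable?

Satisfiable

The assignment p = 2, q = 2, r = 0, s = 3, t = 4, u = 5 works:
  constraint 4 holds since s - t = -1.
  constraint 5 holds since t + q = 6.
The rest check out directly.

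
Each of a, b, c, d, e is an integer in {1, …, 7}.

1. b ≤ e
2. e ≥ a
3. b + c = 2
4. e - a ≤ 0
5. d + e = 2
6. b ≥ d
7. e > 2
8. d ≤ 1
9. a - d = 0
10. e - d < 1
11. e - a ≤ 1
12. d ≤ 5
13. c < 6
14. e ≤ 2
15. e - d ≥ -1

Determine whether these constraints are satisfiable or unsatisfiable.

Unsatisfiable

From constraint 7: e ≥ 3. From constraint 14: e ≤ 2. But 2 < 3, so no value of e works.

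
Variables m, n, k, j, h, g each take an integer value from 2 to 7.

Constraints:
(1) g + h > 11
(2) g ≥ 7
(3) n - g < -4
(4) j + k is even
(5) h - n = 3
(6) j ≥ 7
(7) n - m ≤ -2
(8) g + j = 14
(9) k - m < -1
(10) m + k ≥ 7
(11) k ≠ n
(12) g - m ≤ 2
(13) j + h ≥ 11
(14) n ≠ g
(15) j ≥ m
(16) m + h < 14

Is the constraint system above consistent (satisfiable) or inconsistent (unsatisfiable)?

Satisfiable

One satisfying assignment is m = 7, n = 2, k = 3, j = 7, h = 5, g = 7.
For the less obvious constraints — constraint 1: g + h = 12; constraint 3: n - g = -5 — and the others hold by inspection.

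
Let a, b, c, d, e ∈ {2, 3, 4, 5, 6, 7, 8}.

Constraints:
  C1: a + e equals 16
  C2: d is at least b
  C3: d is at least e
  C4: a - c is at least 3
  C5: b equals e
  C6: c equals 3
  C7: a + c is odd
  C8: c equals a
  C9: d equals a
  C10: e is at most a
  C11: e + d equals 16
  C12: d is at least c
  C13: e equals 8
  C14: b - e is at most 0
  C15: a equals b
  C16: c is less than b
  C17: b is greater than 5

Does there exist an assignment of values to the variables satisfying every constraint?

Constraint 6 fixes c = 3 and constraint 13 fixes e = 8. Constraints 5, 8, and 15 give c = a = b = e, so c = e. But 3 ≠ 8 — contradiction.

Unsatisfiable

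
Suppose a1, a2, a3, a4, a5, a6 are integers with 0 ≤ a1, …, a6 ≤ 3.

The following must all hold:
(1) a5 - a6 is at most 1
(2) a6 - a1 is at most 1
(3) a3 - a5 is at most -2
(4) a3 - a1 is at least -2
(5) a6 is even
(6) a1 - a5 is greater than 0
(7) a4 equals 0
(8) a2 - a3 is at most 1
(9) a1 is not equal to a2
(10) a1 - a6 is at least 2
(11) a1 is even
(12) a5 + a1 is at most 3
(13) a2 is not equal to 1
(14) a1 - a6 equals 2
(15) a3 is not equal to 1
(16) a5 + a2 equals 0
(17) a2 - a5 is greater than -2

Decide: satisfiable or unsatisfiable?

Constraints 1, 3, 4, and 10 give a3 − a1 ≥ -2, a1 − a6 ≥ 2, a6 − a5 ≥ -1, a5 − a3 ≥ 2.
Adding all 4 inequalities: the left sides telescope to 0, and the right sides sum to (-2) + 2 + (-1) + 2 = 1. So 0 ≥ 1, which is false.

Unsatisfiable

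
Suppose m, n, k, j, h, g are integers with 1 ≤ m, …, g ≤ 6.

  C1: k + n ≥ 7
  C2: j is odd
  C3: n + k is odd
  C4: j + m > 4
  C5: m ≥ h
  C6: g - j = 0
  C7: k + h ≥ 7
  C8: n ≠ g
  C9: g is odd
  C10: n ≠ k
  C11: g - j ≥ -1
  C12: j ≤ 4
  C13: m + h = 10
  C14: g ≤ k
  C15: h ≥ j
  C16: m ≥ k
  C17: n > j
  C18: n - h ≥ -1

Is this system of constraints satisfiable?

Satisfiable

Try m = 5, n = 5, k = 4, j = 1, h = 5, g = 1.
Check constraint 1: k + n = 9; constraint 4: j + m = 6. The remaining constraints are straightforward to verify.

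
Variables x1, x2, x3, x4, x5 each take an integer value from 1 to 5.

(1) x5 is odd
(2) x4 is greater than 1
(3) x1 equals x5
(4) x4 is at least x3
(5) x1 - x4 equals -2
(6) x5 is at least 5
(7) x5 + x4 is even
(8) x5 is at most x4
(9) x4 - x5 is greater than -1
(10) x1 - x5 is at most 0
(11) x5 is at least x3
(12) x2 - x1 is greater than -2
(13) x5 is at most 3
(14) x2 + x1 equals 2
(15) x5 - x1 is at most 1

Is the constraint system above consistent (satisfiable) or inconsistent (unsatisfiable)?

From constraint 6: x5 ≥ 5. From constraint 13: x5 ≤ 3. But 3 < 5, so no value of x5 works.

Unsatisfiable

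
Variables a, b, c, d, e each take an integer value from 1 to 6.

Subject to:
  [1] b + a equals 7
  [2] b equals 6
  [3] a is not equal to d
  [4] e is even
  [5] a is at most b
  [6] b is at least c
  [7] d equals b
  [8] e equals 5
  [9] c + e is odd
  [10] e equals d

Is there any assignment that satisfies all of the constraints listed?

Unsatisfiable

Constraint 8 fixes e = 5 and constraint 2 fixes b = 6. Constraints 7 and 10 give e = d = b, so e = b. But 5 ≠ 6 — contradiction.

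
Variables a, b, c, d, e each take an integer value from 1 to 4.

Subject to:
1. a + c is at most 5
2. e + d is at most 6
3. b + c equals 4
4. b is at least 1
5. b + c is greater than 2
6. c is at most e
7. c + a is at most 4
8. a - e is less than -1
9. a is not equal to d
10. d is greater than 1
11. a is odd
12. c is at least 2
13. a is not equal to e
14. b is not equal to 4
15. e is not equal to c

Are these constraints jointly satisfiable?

Take a = 1, b = 2, c = 2, d = 3, e = 3. Then constraint 1: a + c = 3; constraint 2: e + d = 6; constraint 3: b + c = 4, and every other listed constraint is also met.

Satisfiable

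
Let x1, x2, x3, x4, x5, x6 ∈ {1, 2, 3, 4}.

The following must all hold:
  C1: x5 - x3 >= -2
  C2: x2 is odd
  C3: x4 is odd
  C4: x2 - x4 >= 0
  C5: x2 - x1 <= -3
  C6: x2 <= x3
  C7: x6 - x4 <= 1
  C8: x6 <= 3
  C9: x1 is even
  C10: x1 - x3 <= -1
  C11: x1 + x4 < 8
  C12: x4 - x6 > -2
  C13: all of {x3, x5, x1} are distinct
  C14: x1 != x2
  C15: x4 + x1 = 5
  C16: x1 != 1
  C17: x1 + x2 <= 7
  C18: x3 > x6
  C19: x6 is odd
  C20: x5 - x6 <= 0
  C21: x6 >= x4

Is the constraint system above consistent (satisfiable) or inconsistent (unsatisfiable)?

Constraints 1, 4, 5, 7, 10, and 20 give x2 − x4 ≥ 0, x4 − x6 ≥ -1, x6 − x5 ≥ 0, x5 − x3 ≥ -2, x3 − x1 ≥ 1, x1 − x2 ≥ 3.
Adding all 6 inequalities: the left sides telescope to 0, and the right sides sum to 0 + (-1) + 0 + (-2) + 1 + 3 = 1. So 0 ≥ 1, which is false.

Unsatisfiable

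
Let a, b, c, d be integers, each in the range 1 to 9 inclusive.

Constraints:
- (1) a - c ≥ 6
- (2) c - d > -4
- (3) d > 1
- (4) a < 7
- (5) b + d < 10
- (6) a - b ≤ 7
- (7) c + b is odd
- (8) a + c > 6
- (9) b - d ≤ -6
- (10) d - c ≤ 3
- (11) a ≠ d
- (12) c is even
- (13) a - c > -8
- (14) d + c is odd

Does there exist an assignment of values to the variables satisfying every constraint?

Constraints 1, 6, 9, and 10 give b − a ≥ -7, a − c ≥ 6, c − d ≥ -3, d − b ≥ 6.
Adding all 4 inequalities: the left sides telescope to 0, and the right sides sum to (-7) + 6 + (-3) + 6 = 2. So 0 ≥ 2, which is false.

Unsatisfiable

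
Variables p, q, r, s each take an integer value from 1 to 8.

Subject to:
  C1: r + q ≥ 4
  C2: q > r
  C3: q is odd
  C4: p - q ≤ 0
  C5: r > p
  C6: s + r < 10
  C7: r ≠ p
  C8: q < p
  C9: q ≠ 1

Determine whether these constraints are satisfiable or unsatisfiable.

Constraints 2, 5, and 8 give q < p, p < r, r < q. Chaining: q < p < r < q, which forces q < q — impossible.

Unsatisfiable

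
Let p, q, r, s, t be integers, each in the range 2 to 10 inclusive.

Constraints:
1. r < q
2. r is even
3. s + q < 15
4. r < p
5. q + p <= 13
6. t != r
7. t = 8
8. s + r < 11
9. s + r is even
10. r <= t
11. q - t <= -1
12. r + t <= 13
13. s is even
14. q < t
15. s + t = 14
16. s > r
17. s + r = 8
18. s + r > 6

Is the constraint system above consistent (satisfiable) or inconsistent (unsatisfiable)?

Satisfiable

Setting (p, q, r, s, t) = (4, 6, 2, 6, 8) satisfies everything: constraint 3: s + q = 12; constraint 5: q + p = 10; constraint 8: s + r = 8, and the others follow.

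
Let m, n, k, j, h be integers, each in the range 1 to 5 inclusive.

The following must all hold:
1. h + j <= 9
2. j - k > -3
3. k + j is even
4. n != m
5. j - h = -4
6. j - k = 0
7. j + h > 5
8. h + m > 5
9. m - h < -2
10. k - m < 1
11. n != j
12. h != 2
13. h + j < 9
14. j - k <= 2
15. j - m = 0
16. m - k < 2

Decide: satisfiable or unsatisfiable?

Setting (m, n, k, j, h) = (1, 2, 1, 1, 5) satisfies everything: constraint 1: h + j = 6; constraint 2: j - k = 0; constraint 5: j - h = -4, and the others follow.

Satisfiable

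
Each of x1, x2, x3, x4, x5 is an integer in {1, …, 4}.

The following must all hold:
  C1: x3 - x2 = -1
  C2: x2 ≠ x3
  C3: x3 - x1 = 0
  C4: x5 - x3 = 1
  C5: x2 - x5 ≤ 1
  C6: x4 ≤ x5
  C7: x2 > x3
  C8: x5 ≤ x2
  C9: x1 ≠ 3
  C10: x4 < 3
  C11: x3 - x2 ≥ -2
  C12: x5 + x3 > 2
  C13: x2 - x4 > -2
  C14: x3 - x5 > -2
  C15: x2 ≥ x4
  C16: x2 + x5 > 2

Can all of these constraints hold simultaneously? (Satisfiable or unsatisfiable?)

Setting (x1, x2, x3, x4, x5) = (1, 2, 1, 2, 2) satisfies everything: constraint 1: x3 - x2 = -1; constraint 3: x3 - x1 = 0, and the others follow.

Satisfiable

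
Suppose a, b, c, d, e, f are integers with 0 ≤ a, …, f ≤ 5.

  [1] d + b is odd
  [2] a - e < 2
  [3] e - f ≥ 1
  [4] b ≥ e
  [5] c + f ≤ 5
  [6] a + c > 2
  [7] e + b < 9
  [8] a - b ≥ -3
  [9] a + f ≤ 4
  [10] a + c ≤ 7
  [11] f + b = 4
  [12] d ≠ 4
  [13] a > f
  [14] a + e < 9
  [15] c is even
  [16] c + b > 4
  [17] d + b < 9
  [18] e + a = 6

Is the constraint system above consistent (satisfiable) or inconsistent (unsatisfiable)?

Satisfiable

Try a = 3, b = 4, c = 2, d = 3, e = 3, f = 0.
Check constraint 2: a - e = 0; constraint 3: e - f = 3. The remaining constraints are straightforward to verify.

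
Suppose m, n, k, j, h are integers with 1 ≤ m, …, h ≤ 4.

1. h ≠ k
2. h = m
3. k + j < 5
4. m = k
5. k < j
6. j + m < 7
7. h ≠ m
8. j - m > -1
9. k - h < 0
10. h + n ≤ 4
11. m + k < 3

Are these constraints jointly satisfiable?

Unsatisfiable

From constraints 2 and 4, h = m = k, so h = k. But constraint 1 says h ≠ k. Contradiction.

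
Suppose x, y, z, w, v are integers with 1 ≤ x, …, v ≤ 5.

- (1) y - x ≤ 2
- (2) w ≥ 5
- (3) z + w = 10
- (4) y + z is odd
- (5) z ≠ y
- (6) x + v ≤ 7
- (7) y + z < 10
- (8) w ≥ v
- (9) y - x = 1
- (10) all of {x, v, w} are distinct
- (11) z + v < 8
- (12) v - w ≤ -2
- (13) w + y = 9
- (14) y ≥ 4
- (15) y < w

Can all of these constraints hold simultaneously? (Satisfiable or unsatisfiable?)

Satisfiable

The assignment x = 3, y = 4, z = 5, w = 5, v = 2 works:
  constraint 1 holds since y - x = 1.
  constraint 3 holds since z + w = 10.
  constraint 6 holds since x + v = 5.
The rest check out directly.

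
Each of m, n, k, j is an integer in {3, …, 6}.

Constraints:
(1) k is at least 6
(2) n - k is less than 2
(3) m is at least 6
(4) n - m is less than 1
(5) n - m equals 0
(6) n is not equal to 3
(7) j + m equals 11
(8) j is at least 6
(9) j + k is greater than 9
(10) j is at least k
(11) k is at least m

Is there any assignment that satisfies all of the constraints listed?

Unsatisfiable

From constraints 1 and 10: j ≥ k ≥ 6. From constraint 3: m ≥ 6. Hence j + m ≥ 12. But constraint 7 requires j + m = 11, and 11 < 12. Contradiction.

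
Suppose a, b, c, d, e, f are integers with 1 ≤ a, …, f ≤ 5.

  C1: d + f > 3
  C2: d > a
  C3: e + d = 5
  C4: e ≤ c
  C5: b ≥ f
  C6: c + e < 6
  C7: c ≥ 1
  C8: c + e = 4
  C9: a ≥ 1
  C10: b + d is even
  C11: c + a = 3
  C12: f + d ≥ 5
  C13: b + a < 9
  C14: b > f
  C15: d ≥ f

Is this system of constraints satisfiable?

The assignment a = 1, b = 5, c = 2, d = 3, e = 2, f = 3 works:
  constraint 1 holds since d + f = 6.
  constraint 3 holds since e + d = 5.
  constraint 6 holds since c + e = 4.
The rest check out directly.

Satisfiable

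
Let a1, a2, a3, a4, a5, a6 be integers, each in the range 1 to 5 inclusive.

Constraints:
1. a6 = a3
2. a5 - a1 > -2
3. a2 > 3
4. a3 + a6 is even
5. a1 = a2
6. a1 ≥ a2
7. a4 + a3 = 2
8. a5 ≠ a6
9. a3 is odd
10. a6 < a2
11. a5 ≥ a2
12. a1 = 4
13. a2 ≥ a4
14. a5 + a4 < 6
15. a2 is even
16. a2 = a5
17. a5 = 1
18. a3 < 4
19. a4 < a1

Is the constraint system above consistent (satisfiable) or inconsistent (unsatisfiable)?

Unsatisfiable

Constraint 12 fixes a1 = 4 and constraint 17 fixes a5 = 1. Constraints 5 and 16 give a1 = a2 = a5, so a1 = a5. But 4 ≠ 1 — contradiction.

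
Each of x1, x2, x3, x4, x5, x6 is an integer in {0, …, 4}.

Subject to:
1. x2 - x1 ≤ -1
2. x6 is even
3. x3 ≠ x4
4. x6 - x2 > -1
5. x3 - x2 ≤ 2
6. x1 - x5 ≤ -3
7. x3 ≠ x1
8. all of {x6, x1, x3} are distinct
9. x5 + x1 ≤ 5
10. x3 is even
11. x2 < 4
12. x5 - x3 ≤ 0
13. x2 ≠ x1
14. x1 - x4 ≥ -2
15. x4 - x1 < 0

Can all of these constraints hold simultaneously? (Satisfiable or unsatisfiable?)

Unsatisfiable

Constraints 1, 5, 6, and 12 give x1 − x2 ≥ 1, x2 − x3 ≥ -2, x3 − x5 ≥ 0, x5 − x1 ≥ 3.
Adding all 4 inequalities: the left sides telescope to 0, and the right sides sum to 1 + (-2) + 0 + 3 = 2. So 0 ≥ 2, which is false.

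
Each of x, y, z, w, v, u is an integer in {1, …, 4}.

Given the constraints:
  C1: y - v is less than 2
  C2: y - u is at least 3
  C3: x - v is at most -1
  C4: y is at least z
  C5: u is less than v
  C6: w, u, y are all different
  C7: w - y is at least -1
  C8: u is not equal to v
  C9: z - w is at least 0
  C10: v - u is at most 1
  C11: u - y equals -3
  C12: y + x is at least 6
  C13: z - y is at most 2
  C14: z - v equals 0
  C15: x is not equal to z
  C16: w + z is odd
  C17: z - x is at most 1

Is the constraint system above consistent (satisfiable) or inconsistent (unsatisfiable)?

Unsatisfiable

Constraints 2, 3, 7, 9, 10, and 17 give u − v ≥ -1, v − x ≥ 1, x − z ≥ -1, z − w ≥ 0, w − y ≥ -1, y − u ≥ 3.
Adding all 6 inequalities: the left sides telescope to 0, and the right sides sum to (-1) + 1 + (-1) + 0 + (-1) + 3 = 1. So 0 ≥ 1, which is false.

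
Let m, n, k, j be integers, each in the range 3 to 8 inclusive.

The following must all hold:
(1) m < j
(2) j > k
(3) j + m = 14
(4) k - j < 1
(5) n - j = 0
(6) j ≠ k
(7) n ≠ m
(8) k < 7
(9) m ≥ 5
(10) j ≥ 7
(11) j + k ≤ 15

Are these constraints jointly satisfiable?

Satisfiable

Take m = 6, n = 8, k = 6, j = 8. Then constraint 3: j + m = 14; constraint 4: k - j = -2; constraint 5: n - j = 0, and every other listed constraint is also met.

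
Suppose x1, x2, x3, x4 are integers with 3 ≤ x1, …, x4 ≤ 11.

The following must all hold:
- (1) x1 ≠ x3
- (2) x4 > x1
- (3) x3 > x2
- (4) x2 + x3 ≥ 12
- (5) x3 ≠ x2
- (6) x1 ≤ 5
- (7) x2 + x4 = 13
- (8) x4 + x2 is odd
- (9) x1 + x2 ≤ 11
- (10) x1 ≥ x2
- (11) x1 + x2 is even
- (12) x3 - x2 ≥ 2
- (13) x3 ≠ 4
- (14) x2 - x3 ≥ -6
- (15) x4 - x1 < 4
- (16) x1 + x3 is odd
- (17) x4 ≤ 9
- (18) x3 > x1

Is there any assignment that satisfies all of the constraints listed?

Satisfiable

The assignment x1 = 5, x2 = 5, x3 = 8, x4 = 8 works:
  constraint 4 holds since x2 + x3 = 13.
  constraint 7 holds since x2 + x4 = 13.
  constraint 9 holds since x1 + x2 = 10.
The rest check out directly.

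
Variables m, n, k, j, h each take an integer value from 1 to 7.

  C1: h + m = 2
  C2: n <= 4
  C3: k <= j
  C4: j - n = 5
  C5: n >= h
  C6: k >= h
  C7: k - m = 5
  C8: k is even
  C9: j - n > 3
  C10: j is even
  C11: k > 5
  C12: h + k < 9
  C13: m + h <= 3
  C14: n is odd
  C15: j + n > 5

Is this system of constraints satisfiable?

Take m = 1, n = 1, k = 6, j = 6, h = 1. Then constraint 1: h + m = 2; constraint 4: j - n = 5, and every other listed constraint is also met.

Satisfiable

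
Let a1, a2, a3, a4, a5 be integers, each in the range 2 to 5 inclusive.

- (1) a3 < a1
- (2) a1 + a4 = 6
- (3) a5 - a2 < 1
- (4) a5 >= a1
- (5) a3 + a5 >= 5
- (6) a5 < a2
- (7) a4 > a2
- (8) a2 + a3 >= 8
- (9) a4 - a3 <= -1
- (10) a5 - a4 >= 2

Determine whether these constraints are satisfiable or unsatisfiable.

Unsatisfiable

Constraints 1, 4, 6, 7, and 9 give a1 ≤ a5, a5 < a2, a2 < a4, a4 < a3, a3 < a1. Chaining: a1 ≤ a5 < a2 < a4 < a3 < a1, which forces a1 < a1 — impossible.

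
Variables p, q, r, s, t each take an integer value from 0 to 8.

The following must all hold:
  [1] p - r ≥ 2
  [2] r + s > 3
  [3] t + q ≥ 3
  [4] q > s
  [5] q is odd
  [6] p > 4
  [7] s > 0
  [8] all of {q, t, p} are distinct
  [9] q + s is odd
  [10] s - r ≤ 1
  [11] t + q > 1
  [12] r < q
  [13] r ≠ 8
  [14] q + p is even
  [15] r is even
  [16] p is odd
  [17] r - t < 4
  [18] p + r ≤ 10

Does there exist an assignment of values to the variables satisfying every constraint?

Satisfiable

Setting (p, q, r, s, t) = (5, 3, 2, 2, 0) satisfies everything: constraint 1: p - r = 3; constraint 2: r + s = 4, and the others follow.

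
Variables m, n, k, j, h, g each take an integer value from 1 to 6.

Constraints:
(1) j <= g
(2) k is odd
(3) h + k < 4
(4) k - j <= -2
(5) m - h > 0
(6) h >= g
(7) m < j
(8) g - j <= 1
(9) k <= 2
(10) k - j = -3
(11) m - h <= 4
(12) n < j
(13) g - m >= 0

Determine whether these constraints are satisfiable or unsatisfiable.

Unsatisfiable

Constraints 1, 5, 6, and 7 give j ≤ g, g ≤ h, h < m, m < j. Chaining: j ≤ g ≤ h < m < j, which forces j < j — impossible.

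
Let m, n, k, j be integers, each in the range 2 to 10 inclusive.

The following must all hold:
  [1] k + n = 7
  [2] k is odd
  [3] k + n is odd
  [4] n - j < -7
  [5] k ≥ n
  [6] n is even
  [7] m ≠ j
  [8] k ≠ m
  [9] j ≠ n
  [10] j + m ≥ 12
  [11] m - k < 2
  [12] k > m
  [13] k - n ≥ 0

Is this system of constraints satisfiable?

Satisfiable

Try m = 4, n = 2, k = 5, j = 10.
Check constraint 1: k + n = 7; constraint 4: n - j = -8. The remaining constraints are straightforward to verify.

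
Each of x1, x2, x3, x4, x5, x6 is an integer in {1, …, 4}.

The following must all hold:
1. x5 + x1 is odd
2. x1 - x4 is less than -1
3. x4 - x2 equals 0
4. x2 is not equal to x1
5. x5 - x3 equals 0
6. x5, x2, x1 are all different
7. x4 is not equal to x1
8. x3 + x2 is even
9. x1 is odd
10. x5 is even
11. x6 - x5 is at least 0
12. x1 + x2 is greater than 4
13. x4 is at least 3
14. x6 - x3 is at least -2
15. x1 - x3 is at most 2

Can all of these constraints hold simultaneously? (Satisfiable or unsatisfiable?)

Satisfiable

Try x1 = 1, x2 = 4, x3 = 2, x4 = 4, x5 = 2, x6 = 2.
Check constraint 2: x1 - x4 = -3; constraint 3: x4 - x2 = 0. The remaining constraints are straightforward to verify.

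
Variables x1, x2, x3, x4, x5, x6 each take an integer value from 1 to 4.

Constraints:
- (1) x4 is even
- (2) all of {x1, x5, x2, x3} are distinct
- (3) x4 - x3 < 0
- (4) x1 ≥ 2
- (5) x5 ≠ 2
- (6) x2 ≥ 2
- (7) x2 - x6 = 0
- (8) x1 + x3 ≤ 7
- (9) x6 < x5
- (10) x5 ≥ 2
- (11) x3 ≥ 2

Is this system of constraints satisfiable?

Constraints 4, 6, 10, and 11 confine each of x1, x5, x2, x3 to the 3 values {2, …, 4} (the domain already gives each ≤ 4).
Constraint 2 requires all 4 of them to be distinct, but only 3 values are available — impossible by the pigeonhole principle.

Unsatisfiable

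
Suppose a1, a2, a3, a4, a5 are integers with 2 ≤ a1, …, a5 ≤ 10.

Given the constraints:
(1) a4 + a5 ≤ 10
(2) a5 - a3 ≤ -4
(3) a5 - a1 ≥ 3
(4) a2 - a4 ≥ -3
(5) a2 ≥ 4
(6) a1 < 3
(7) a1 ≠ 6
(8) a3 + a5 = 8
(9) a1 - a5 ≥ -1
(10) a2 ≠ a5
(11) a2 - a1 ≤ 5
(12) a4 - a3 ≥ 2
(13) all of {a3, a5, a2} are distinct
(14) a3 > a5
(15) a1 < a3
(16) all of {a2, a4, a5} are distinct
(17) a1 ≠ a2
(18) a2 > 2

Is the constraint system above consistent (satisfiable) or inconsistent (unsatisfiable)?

Constraints 2, 3, 4, 11, and 12 give a2 − a4 ≥ -3, a4 − a3 ≥ 2, a3 − a5 ≥ 4, a5 − a1 ≥ 3, a1 − a2 ≥ -5.
Adding all 5 inequalities: the left sides telescope to 0, and the right sides sum to (-3) + 2 + 4 + 3 + (-5) = 1. So 0 ≥ 1, which is false.

Unsatisfiable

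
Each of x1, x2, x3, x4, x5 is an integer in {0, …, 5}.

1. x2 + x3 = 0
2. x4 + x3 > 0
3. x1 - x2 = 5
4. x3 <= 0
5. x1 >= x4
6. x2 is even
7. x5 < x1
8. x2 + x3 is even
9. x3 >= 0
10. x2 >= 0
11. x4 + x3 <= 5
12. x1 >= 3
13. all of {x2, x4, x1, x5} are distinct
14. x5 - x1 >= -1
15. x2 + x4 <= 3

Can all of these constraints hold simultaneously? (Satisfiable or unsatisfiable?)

Satisfiable

Try x1 = 5, x2 = 0, x3 = 0, x4 = 2, x5 = 4.
Check constraint 1: x2 + x3 = 0; constraint 2: x4 + x3 = 2; constraint 3: x1 - x2 = 5. The remaining constraints are straightforward to verify.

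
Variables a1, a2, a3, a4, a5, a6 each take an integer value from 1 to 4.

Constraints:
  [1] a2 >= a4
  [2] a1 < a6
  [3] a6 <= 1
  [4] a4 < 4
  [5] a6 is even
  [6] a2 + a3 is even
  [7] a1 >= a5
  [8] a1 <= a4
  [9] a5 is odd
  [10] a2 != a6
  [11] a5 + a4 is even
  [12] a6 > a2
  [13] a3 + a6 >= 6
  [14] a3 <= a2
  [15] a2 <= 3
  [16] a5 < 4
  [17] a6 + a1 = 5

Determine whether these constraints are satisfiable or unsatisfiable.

Unsatisfiable

From constraints 14 and 15: a3 ≤ a2 ≤ 3. From constraint 3: a6 ≤ 1. Hence a3 + a6 ≤ 4. But constraint 13 requires a3 + a6 ≥ 6, and 6 > 4. Contradiction.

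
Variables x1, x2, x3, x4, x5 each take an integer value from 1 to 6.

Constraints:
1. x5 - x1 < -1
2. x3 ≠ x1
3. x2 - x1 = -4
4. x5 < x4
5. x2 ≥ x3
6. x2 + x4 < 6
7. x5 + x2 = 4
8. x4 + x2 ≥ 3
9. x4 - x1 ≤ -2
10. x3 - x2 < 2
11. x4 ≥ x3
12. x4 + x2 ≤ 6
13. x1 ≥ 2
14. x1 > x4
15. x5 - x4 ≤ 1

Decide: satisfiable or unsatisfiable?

The assignment x1 = 6, x2 = 2, x3 = 1, x4 = 3, x5 = 2 works:
  constraint 1 holds since x5 - x1 = -4.
  constraint 3 holds since x2 - x1 = -4.
  constraint 6 holds since x2 + x4 = 5.
The rest check out directly.

Satisfiable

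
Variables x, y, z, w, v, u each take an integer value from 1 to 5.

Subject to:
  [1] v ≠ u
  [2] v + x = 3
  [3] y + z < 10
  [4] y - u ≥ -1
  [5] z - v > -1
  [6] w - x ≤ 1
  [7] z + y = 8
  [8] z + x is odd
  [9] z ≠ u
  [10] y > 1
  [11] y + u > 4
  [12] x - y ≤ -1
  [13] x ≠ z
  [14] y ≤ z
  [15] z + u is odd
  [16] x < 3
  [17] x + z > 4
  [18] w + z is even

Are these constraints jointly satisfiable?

One satisfying assignment is x = 1, y = 4, z = 4, w = 2, v = 2, u = 3.
For the less obvious constraints — constraint 2: v + x = 3; constraint 3: y + z = 8 — and the others hold by inspection.

Satisfiable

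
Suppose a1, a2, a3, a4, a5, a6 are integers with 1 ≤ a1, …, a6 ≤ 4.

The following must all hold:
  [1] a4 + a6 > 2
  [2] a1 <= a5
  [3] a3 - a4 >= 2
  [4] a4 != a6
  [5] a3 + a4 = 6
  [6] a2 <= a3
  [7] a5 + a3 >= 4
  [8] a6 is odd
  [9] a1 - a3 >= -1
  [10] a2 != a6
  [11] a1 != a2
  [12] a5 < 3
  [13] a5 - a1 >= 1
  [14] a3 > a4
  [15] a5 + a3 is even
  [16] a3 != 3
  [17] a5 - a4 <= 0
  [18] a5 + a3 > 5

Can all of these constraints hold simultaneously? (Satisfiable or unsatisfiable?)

Unsatisfiable

Constraints 3, 9, 13, and 17 give a5 − a1 ≥ 1, a1 − a3 ≥ -1, a3 − a4 ≥ 2, a4 − a5 ≥ 0.
Adding all 4 inequalities: the left sides telescope to 0, and the right sides sum to 1 + (-1) + 2 + 0 = 2. So 0 ≥ 2, which is false.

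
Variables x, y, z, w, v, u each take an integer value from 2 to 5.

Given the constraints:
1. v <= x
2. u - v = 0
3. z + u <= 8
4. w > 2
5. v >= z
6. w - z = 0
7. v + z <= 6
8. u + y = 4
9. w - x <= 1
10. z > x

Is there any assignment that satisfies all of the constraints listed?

Constraints 1, 5, and 10 give v ≤ x, x < z, z ≤ v. Chaining: v ≤ x < z ≤ v, which forces v < v — impossible.

Unsatisfiable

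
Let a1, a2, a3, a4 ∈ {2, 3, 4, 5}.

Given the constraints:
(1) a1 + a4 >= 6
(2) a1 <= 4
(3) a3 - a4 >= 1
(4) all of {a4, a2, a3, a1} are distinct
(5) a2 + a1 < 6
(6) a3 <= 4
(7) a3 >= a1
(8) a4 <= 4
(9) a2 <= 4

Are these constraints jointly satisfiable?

Constraints 2, 6, 8, and 9 confine each of a4, a2, a3, a1 to the 3 values {2, …, 4} (the domain already gives each ≥ 2).
Constraint 4 requires all 4 of them to be distinct, but only 3 values are available — impossible by the pigeonhole principle.

Unsatisfiable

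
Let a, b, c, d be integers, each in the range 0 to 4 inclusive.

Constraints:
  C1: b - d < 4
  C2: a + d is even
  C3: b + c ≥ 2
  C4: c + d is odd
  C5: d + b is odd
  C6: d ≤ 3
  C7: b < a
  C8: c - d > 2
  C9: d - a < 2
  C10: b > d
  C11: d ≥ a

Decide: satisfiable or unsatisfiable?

Unsatisfiable

Constraints 7, 10, and 11 give d < b, b < a, a ≤ d. Chaining: d < b < a ≤ d, which forces d < d — impossible.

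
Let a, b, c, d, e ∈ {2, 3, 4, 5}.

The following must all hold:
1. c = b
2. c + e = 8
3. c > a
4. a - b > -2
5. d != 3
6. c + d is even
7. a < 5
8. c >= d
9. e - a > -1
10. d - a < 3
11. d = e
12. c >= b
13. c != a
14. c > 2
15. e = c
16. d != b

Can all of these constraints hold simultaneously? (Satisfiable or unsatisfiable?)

Unsatisfiable

From constraints 1, 11, and 15, d = e = c = b, so d = b. But constraint 16 says d ≠ b. Contradiction.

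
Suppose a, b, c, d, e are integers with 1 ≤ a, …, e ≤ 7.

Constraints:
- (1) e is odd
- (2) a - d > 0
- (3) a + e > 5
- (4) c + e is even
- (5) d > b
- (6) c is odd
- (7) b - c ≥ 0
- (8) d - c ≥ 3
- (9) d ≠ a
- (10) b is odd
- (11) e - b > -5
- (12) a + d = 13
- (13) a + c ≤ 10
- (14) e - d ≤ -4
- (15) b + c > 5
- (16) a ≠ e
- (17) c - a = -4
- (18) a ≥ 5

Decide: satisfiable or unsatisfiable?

Take a = 7, b = 3, c = 3, d = 6, e = 1. Then constraint 2: a - d = 1; constraint 3: a + e = 8; constraint 7: b - c = 0, and every other listed constraint is also met.

Satisfiable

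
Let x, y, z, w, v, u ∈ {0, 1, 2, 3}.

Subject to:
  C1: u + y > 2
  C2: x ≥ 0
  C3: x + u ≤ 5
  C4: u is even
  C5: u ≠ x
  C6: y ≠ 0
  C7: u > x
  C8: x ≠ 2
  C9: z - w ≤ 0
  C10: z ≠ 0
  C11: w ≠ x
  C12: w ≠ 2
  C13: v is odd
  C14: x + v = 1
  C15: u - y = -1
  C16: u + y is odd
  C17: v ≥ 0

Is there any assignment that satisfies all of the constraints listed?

Satisfiable

Take x = 0, y = 3, z = 1, w = 1, v = 1, u = 2. Then constraint 1: u + y = 5; constraint 3: x + u = 2, and every other listed constraint is also met.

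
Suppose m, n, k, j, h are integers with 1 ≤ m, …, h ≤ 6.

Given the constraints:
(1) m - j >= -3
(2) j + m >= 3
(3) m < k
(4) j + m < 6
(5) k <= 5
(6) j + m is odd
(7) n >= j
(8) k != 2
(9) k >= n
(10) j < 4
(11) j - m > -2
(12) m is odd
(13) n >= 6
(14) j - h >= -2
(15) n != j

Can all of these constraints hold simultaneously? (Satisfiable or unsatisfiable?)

Unsatisfiable

From constraint 13: n ≥ 6. From constraints 5 and 9: n ≤ k and k ≤ 5, so n ≤ 5. But 5 < 6, so no value of n works.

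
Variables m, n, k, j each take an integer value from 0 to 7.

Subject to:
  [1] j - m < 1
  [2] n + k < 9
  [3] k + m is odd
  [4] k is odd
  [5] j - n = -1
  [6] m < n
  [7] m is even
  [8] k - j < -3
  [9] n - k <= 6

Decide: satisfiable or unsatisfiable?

Try m = 6, n = 7, k = 1, j = 6.
Check constraint 1: j - m = 0; constraint 2: n + k = 8; constraint 5: j - n = -1. The remaining constraints are straightforward to verify.

Satisfiable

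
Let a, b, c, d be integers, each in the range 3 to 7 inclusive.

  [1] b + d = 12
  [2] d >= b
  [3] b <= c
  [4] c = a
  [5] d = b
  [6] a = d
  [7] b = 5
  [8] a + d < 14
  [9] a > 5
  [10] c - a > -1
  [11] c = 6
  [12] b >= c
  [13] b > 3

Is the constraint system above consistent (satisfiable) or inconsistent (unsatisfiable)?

Constraint 11 fixes c = 6 and constraint 7 fixes b = 5. Constraints 4, 5, and 6 give c = a = d = b, so c = b. But 6 ≠ 5 — contradiction.

Unsatisfiable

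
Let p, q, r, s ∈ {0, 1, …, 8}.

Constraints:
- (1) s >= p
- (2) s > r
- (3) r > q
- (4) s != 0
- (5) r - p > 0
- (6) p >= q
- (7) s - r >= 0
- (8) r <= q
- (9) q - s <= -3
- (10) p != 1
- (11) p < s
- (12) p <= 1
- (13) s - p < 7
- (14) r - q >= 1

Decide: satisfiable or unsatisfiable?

Unsatisfiable

Constraints 5, 6, and 8 give p < r, r ≤ q, q ≤ p. Chaining: p < r ≤ q ≤ p, which forces p < p — impossible.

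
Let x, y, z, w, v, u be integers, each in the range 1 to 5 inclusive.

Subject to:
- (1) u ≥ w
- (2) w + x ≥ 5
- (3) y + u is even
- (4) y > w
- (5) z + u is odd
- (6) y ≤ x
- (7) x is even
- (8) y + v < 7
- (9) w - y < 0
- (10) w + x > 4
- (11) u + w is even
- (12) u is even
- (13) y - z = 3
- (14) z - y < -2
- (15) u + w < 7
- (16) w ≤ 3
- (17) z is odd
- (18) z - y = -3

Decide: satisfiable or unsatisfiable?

The assignment x = 4, y = 4, z = 1, w = 2, v = 2, u = 2 works:
  constraint 2 holds since w + x = 6.
  constraint 8 holds since y + v = 6.
The rest check out directly.

Satisfiable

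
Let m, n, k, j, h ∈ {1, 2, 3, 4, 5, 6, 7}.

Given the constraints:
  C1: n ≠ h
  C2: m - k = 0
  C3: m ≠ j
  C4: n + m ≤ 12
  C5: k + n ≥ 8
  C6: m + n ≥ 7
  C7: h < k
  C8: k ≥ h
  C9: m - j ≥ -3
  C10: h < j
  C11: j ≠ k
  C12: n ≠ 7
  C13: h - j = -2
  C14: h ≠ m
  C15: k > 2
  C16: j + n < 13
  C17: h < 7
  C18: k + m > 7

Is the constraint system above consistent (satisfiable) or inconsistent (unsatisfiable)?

Take m = 5, n = 5, k = 5, j = 6, h = 4. Then constraint 2: m - k = 0; constraint 4: n + m = 10; constraint 5: k + n = 10, and every other listed constraint is also met.

Satisfiable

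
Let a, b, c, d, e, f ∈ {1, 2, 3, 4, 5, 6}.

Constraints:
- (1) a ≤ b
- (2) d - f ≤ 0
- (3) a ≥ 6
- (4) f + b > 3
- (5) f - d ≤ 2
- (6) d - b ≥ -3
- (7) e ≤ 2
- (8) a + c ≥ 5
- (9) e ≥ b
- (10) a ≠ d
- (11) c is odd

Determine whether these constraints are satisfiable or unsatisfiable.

Unsatisfiable

From constraints 1 and 3: b ≥ a and a ≥ 6, so b ≥ 6. From constraints 7 and 9: b ≤ e and e ≤ 2, so b ≤ 2. But 2 < 6, so no value of b works.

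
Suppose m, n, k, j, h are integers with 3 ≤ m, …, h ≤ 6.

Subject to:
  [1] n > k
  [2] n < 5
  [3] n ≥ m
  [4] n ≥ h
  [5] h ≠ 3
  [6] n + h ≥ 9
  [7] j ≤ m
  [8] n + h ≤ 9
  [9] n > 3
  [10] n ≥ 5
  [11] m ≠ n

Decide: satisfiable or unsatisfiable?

From constraint 10: n ≥ 5. From constraint 2: n ≤ 4. But 4 < 5, so no value of n works.

Unsatisfiable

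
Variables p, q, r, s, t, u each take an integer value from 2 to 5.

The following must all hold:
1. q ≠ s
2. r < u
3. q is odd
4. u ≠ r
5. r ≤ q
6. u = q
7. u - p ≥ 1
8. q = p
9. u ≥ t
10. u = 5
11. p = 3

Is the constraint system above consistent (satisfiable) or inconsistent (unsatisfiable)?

Unsatisfiable

Constraint 10 fixes u = 5 and constraint 11 fixes p = 3. Constraints 6 and 8 give u = q = p, so u = p. But 5 ≠ 3 — contradiction.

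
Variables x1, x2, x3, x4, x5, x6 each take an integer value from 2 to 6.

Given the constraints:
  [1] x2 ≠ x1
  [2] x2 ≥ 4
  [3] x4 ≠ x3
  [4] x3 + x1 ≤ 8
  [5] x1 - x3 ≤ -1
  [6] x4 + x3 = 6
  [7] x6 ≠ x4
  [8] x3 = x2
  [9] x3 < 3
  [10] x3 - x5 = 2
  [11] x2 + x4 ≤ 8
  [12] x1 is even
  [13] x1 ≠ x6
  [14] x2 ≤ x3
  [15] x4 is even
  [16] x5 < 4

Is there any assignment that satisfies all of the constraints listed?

From constraints 2 and 14: x3 ≥ x2 and x2 ≥ 4, so x3 ≥ 4. From constraint 9: x3 ≤ 2. But 2 < 4, so no value of x3 works.

Unsatisfiable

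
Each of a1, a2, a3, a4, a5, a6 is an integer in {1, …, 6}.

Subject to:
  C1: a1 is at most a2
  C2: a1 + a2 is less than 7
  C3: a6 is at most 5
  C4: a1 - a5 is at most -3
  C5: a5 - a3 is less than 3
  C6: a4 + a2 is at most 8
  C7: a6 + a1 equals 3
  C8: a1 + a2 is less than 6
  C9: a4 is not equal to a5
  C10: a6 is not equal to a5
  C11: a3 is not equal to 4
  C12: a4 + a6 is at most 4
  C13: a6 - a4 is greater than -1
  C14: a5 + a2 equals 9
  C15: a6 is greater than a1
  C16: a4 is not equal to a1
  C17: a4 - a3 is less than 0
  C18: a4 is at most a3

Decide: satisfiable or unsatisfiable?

Satisfiable

Try a1 = 1, a2 = 4, a3 = 5, a4 = 2, a5 = 5, a6 = 2.
Check constraint 2: a1 + a2 = 5; constraint 4: a1 - a5 = -4; constraint 5: a5 - a3 = 0. The remaining constraints are straightforward to verify.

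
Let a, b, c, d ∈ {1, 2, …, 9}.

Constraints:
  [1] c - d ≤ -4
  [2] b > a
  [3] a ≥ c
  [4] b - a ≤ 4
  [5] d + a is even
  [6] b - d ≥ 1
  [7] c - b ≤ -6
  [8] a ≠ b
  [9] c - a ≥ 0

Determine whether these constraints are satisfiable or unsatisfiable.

Constraints 1, 4, 6, and 9 give a − b ≥ -4, b − d ≥ 1, d − c ≥ 4, c − a ≥ 0.
Adding all 4 inequalities: the left sides telescope to 0, and the right sides sum to (-4) + 1 + 4 + 0 = 1. So 0 ≥ 1, which is false.

Unsatisfiable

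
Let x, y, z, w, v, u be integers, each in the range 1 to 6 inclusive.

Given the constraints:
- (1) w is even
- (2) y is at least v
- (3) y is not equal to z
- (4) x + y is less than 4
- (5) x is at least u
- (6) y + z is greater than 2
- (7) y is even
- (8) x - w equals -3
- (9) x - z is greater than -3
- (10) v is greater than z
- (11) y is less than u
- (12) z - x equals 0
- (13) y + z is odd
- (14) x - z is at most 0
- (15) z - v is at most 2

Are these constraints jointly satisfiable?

Constraints 2, 5, 10, 11, and 14 give x ≤ z, z < v, v ≤ y, y < u, u ≤ x. Chaining: x ≤ z < v ≤ y < u ≤ x, which forces x < x — impossible.

Unsatisfiable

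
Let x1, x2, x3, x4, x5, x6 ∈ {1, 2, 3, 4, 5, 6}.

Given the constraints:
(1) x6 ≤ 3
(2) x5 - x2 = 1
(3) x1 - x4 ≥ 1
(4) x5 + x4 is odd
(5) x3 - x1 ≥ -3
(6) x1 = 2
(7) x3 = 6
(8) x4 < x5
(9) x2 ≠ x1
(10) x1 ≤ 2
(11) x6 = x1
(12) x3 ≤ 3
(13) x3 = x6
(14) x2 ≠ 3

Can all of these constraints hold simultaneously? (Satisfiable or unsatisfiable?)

Constraint 7 fixes x3 = 6 and constraint 6 fixes x1 = 2. Constraints 11 and 13 give x3 = x6 = x1, so x3 = x1. But 6 ≠ 2 — contradiction.

Unsatisfiable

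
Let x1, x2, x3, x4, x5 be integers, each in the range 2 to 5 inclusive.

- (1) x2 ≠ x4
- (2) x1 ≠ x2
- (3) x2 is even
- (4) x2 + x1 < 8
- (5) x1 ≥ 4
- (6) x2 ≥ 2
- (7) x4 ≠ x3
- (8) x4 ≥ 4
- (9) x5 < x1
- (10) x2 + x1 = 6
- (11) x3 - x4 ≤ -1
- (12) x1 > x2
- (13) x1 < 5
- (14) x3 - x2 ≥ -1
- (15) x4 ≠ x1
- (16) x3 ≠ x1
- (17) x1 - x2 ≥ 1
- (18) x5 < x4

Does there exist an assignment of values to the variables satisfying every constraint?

One satisfying assignment is x1 = 4, x2 = 2, x3 = 2, x4 = 5, x5 = 3.
For the less obvious constraints — constraint 4: x2 + x1 = 6; constraint 10: x2 + x1 = 6; constraint 11: x3 - x4 = -3 — and the others hold by inspection.

Satisfiable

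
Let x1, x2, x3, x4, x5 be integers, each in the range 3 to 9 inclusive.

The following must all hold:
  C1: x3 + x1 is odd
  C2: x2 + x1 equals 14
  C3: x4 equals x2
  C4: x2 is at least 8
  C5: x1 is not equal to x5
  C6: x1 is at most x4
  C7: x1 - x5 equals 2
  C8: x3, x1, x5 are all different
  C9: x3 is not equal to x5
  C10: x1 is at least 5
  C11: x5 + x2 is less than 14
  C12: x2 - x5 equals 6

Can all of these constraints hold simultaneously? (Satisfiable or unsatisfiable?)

One satisfying assignment is x1 = 5, x2 = 9, x3 = 4, x4 = 9, x5 = 3.
For the less obvious constraints — constraint 2: x2 + x1 = 14; constraint 7: x1 - x5 = 2 — and the others hold by inspection.

Satisfiable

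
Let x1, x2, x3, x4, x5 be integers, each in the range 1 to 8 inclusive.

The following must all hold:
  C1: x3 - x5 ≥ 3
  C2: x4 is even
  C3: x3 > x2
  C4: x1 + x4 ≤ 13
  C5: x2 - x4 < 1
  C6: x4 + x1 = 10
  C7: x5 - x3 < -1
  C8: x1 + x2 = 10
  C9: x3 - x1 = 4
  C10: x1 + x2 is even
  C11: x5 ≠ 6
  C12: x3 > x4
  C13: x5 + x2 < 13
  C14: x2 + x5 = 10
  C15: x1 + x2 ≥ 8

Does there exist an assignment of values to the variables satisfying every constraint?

Satisfiable

The assignment x1 = 4, x2 = 6, x3 = 8, x4 = 6, x5 = 4 works:
  constraint 1 holds since x3 - x5 = 4.
  constraint 4 holds since x1 + x4 = 10.
  constraint 5 holds since x2 - x4 = 0.
The rest check out directly.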